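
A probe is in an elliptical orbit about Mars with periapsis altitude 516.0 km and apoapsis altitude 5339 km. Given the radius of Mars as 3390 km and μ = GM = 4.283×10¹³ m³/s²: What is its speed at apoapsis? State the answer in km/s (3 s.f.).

r_p = 3390 + 516.0 = 3906.0 km = 3.9060×10⁶ m.
r_a = 3390 + 5339 = 8729.0 km = 8.7290×10⁶ m.
Semi-major axis a = (r_p + r_a)/2 = 6317.5 km = 6.318×10⁶ m.
Vis-viva: v² = μ(2/r − 1/a) = 4.283×10¹³ × (2.291×10⁻⁷ − 1.583×10⁻⁷) = 3.034×10⁶ m²/s².
v = 1742 m/s = 1.742 km/s.

v ≈ 1.74 km/s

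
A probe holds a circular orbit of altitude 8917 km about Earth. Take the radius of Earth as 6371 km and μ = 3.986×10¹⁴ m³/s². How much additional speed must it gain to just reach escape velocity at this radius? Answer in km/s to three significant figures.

Δv ≈ 2.12 km/s

r = 6371 + 8917 = 15288 km = 1.5288×10⁷ m.
Circular speed v_c = √(μ/r) = 5106 m/s.
Escape speed v_esc = √(2μ/r) = √2 × v_c = 7221 m/s.
Δv = v_esc − v_c = 2115 m/s = 2.115 km/s.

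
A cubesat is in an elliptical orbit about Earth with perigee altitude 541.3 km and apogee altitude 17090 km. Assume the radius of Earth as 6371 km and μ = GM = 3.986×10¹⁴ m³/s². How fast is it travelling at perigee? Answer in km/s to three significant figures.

v ≈ 9.44 km/s

r_p = 6371 + 541.3 = 6912.3 km = 6.9123×10⁶ m.
r_a = 6371 + 17090 = 23461 km = 2.3461×10⁷ m.
Semi-major axis a = (r_p + r_a)/2 = 15187 km = 1.519×10⁷ m.
Vis-viva: v² = μ(2/r − 1/a) = 3.986×10¹⁴ × (2.893×10⁻⁷ − 6.585×10⁻⁸) = 8.908×10⁷ m²/s².
v = 9438 m/s = 9.438 km/s.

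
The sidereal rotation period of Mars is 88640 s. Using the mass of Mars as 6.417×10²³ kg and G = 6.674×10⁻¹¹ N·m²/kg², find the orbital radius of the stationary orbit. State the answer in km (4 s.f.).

μ = GM = 6.674×10⁻¹¹ × 6.417×10²³ = 4.283×10¹³ m³/s².
A synchronous orbit has period T, so by Kepler's third law a = (μT²/4π²)^(1/3).
μT²/4π² = 4.283×10¹³ × (8.864×10⁴)² / 39.48 = 8.524×10²¹ m³.
a = 2.043×10⁷ m = 20427 km.

r_sync ≈ 20430 km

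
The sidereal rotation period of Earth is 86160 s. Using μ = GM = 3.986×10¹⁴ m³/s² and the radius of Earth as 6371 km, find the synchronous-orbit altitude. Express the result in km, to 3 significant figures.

h_sync ≈ 35800 km

A synchronous orbit has period T, so by Kepler's third law a = (μT²/4π²)^(1/3).
μT²/4π² = 3.986×10¹⁴ × (8.616×10⁴)² / 39.48 = 7.495×10²² m³.
a = 4.216×10⁷ m = 42163 km.
Altitude h = a − R = 42163 − 6371 = 35792 km.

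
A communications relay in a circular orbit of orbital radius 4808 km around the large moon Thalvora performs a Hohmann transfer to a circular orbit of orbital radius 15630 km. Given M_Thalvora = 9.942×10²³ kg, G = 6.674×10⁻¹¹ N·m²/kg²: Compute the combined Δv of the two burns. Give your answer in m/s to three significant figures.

μ = GM = 6.674×10⁻¹¹ × 9.942×10²³ = 6.635×10¹³ m³/s².
r₁ = 4808 km = 4.808×10⁶ m.
r₂ = 15630 km = 1.563×10⁷ m.
Transfer ellipse a_t = (r₁ + r₂)/2 = 1.022×10⁷ m.
At r₁: circular v_c1 = √(μ/r₁) = 3715 m/s; transfer-periapsis v_p = √[μ(2/r₁ − 1/a_t)] = 4594 m/s.
Δv₁ = v_p − v_c1 = 879.4 m/s.
At r₂: circular v_c2 = √(μ/r₂) = 2060 m/s; transfer-apoapsis v_a = √[μ(2/r₂ − 1/a_t)] = 1413 m/s.
Δv₂ = v_c2 − v_a = 647.1 m/s.
Total Δv = Δv₁ + Δv₂ = 1527 m/s.

Δv_total ≈ 1530 m/s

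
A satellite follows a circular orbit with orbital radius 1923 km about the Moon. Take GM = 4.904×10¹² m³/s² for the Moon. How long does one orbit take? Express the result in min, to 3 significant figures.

T ≈ 126 min

r = 1923 km = 1.923×10⁶ m.
Kepler's third law: T = 2π√(r³/μ) = 2π√((1.923×10⁶)³ / 4.904×10¹²).
r³/μ = 1.450×10⁶ s², so T = 2π × 1.204×10³ = 7.566×10³ s.
Converting: 7.566×10³ s ÷ 60.00 = 126.1 min.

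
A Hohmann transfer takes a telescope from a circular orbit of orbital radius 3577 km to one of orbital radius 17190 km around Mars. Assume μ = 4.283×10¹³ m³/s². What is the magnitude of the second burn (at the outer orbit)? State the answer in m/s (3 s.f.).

r₁ = 3577 km = 3.577×10⁶ m.
r₂ = 17190 km = 1.719×10⁷ m.
Transfer ellipse a_t = (r₁ + r₂)/2 = 1.038×10⁷ m.
At r₁: circular v_c1 = √(μ/r₁) = 3460 m/s; transfer-periapsis v_p = √[μ(2/r₁ − 1/a_t)] = 4452 m/s.
At r₂: circular v_c2 = √(μ/r₂) = 1578 m/s; transfer-apoapsis v_a = √[μ(2/r₂ − 1/a_t)] = 926.5 m/s.
Δv₂ = v_c2 − v_a = 652.0 m/s.

Δv ≈ 652 m/s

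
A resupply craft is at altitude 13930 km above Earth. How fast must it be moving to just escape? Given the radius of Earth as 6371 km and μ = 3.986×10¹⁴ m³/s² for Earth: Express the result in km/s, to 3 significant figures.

r = 6371 + 13930 = 20301 km = 2.0301×10⁷ m.
Escape speed v_esc = √(2μ/r) = √(2 × 3.986×10¹⁴ / 2.030×10⁷) = √(3.927×10⁷) = 6266 m/s.
= 6.266 km/s.

v_esc ≈ 6.27 km/s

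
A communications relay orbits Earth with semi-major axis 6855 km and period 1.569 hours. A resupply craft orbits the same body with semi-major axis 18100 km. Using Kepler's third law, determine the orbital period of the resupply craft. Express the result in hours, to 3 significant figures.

T₂ ≈ 6.73 hours

Kepler's third law: T² ∝ a³, so T₂ = T₁ (a₂/a₁)^(3/2).
a₂/a₁ = 2.640, (a₂/a₁)^(3/2) = 4.290.
T₂ = 1.569 × 4.290 = 6.732 hours.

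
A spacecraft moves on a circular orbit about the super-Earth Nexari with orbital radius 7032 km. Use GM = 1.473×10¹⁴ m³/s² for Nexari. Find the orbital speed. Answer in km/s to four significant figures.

r = 7032 km = 7.032×10⁶ m.
For a circular orbit v = √(μ/r) = √(1.473×10¹⁴ / 7.032×10⁶) = √(2.095×10⁷) = 4577 m/s.
That is 4.577 km/s.

v ≈ 4.577 km/s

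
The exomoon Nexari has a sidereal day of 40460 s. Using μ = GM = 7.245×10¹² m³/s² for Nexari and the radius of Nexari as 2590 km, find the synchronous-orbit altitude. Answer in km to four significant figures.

h_sync ≈ 4107 km

A synchronous orbit has period T, so by Kepler's third law a = (μT²/4π²)^(1/3).
μT²/4π² = 7.245×10¹² × (4.046×10⁴)² / 39.48 = 3.004×10²⁰ m³.
a = 6.697×10⁶ m = 6697.5 km.
Altitude h = a − R = 6697.5 − 2590 = 4107.5 km.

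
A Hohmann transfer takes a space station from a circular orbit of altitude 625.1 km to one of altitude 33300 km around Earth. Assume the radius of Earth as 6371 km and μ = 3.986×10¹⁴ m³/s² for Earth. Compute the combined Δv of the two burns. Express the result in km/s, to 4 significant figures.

Δv_total ≈ 3.728 km/s

r₁ = 6371 + 625.1 = 6996.1 km = 6.9961×10⁶ m.
r₂ = 6371 + 33300 = 39671 km = 3.9671×10⁷ m.
Transfer ellipse a_t = (r₁ + r₂)/2 = 2.333×10⁷ m.
At r₁: circular v_c1 = √(μ/r₁) = 7548 m/s; transfer-perigee v_p = √[μ(2/r₁ − 1/a_t)] = 9842 m/s.
Δv₁ = v_p − v_c1 = 2294 m/s.
At r₂: circular v_c2 = √(μ/r₂) = 3170 m/s; transfer-apogee v_a = √[μ(2/r₂ − 1/a_t)] = 1736 m/s.
Δv₂ = v_c2 − v_a = 1434 m/s.
Total Δv = Δv₁ + Δv₂ = 3728 m/s = 3.728 km/s.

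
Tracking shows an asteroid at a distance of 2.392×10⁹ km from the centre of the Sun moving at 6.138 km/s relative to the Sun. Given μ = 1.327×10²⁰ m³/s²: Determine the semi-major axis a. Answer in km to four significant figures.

r = 2.392×10¹² m.
Vis-viva rearranged: 1/a = 2/r − v²/μ = 8.361×10⁻¹³ − 2.839×10⁻¹³ = 5.522×10⁻¹³ m⁻¹.
a = 1.811×10¹² m = 1.8109×10⁹ km.

a ≈ 1.811×10⁹ km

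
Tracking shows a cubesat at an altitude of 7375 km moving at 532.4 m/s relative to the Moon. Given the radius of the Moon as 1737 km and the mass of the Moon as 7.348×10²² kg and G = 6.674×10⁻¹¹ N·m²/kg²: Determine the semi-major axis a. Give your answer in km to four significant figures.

a ≈ 6185 km

μ = GM = 6.674×10⁻¹¹ × 7.348×10²² = 4.904×10¹² m³/s².
r = 1737 + 7375 = 9112.0 km = 9.112×10⁶ m.
Vis-viva rearranged: 1/a = 2/r − v²/μ = 2.195×10⁻⁷ − 5.780×10⁻⁸ = 1.617×10⁻⁷ m⁻¹.
a = 6.185×10⁶ m = 6184.6 km.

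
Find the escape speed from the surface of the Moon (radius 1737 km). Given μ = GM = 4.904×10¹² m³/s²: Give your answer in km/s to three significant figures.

r = R = 1.737×10⁶ m.
Escape speed v_esc = √(2μ/r) = √(2 × 4.904×10¹² / 1.737×10⁶) = √(5.647×10⁶) = 2376 m/s.
= 2.376 km/s.

v_esc ≈ 2.38 km/s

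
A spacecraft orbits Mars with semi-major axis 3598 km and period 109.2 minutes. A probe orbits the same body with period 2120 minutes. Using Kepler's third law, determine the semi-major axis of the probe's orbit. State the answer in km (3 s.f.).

a₂ ≈ 26000 km

Kepler's third law: a³ ∝ T², so a₂ = a₁ (T₂/T₁)^(2/3).
T₂/T₁ = 19.41, (T₂/T₁)^(2/3) = 7.223.
a₂ = 3598 × 7.223 = 25990 km.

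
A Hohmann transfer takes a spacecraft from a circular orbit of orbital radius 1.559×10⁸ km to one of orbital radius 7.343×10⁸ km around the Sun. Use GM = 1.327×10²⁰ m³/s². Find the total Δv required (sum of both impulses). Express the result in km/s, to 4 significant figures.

Δv_total ≈ 13.79 km/s

r₁ = 1.559×10⁸ km = 1.559×10¹¹ m.
r₂ = 7.343×10⁸ km = 7.343×10¹¹ m.
Transfer ellipse a_t = (r₁ + r₂)/2 = 4.451×10¹¹ m.
At r₁: circular v_c1 = √(μ/r₁) = 29180 m/s; transfer-perihelion v_p = √[μ(2/r₁ − 1/a_t)] = 37470 m/s.
Δv₁ = v_p − v_c1 = 8298 m/s.
At r₂: circular v_c2 = √(μ/r₂) = 13440 m/s; transfer-aphelion v_a = √[μ(2/r₂ − 1/a_t)] = 7956 m/s.
Δv₂ = v_c2 − v_a = 5487 m/s.
Total Δv = Δv₁ + Δv₂ = 13790 m/s = 13.79 km/s.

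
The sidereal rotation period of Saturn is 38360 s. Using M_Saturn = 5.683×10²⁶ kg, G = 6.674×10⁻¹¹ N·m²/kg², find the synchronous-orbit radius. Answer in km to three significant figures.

r_sync ≈ 1.12×10⁵ km

μ = GM = 6.674×10⁻¹¹ × 5.683×10²⁶ = 3.793×10¹⁶ m³/s².
A synchronous orbit has period T, so by Kepler's third law a = (μT²/4π²)^(1/3).
μT²/4π² = 3.793×10¹⁶ × (3.836×10⁴)² / 39.48 = 1.414×10²⁴ m³.
a = 1.122×10⁸ m = 1.1223×10⁵ km.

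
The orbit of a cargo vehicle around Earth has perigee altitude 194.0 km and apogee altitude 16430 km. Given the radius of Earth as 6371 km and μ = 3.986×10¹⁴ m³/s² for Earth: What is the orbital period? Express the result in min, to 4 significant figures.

r_p = 6371 + 194.0 = 6565.0 km = 6.5650×10⁶ m.
r_a = 6371 + 16430 = 22801 km = 2.2801×10⁷ m.
Semi-major axis a = (r_p + r_a)/2 = (6565.0 + 22801)/2 = 14683 km = 1.468×10⁷ m.
By Kepler's third law T = 2π√(a³/μ) = 2π × 2.818×10³ = 1.771×10⁴ s.
= 295.1 min.

T ≈ 295.1 min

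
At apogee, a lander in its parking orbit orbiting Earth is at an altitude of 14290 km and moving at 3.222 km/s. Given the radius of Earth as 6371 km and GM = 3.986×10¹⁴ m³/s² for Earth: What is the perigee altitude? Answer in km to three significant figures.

r_a = 6371 + 14290 = 20661 km = 2.066×10⁷ m.
Specific energy ε = v²/2 − μ/r = -1.410×10⁷ J/kg, so a = −μ/(2ε) = 1.413×10⁷ m.
The apsides satisfy r_p + r_a = 2a, so the perigee radius is 2a − r_a = 7.605×10⁶ m = 7605.0 km.
Perigee altitude = 7605.0 − 6371 = 1234.0 km.

perigee altitude ≈ 1230 km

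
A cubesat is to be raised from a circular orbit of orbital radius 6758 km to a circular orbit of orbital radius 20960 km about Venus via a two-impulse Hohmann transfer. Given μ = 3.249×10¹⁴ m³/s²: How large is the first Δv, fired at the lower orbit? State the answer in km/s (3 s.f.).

r₁ = 6758 km = 6.758×10⁶ m.
r₂ = 20960 km = 2.096×10⁷ m.
Transfer ellipse a_t = (r₁ + r₂)/2 = 1.386×10⁷ m.
At r₁: circular v_c1 = √(μ/r₁) = 6934 m/s; transfer-periapsis v_p = √[μ(2/r₁ − 1/a_t)] = 8527 m/s.
Δv₁ = v_p − v_c1 = 1593 m/s.
= 1.593 km/s.

Δv ≈ 1.59 km/s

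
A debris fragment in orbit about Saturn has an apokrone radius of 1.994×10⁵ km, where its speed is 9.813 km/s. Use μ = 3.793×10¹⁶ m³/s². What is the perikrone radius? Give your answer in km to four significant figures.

r_a = 1.994×10⁸ m.
Specific energy ε = v²/2 − μ/r = -1.421×10⁸ J/kg, so a = −μ/(2ε) = 1.335×10⁸ m.
The apsides satisfy r_p + r_a = 2a, so the perikrone radius is 2a − r_a = 6.758×10⁷ m = 67575 km.

perikrone radius ≈ 67580 km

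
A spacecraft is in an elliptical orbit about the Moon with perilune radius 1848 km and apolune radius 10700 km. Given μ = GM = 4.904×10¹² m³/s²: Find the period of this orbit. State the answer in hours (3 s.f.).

T ≈ 12.4 hours

Semi-major axis a = (r_p + r_a)/2 = (1848.0 + 10700)/2 = 6274.0 km = 6.274×10⁶ m.
By Kepler's third law T = 2π√(a³/μ) = 2π × 7.096×10³ = 4.459×10⁴ s.
= 12.39 hours.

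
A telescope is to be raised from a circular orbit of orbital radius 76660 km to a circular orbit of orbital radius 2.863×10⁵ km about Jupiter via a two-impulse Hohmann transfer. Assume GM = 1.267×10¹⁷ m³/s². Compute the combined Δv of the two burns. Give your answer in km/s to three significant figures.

Δv_total ≈ 17.8 km/s

r₁ = 76660 km = 7.666×10⁷ m.
r₂ = 2.863×10⁵ km = 2.863×10⁸ m.
Transfer ellipse a_t = (r₁ + r₂)/2 = 1.815×10⁸ m.
At r₁: circular v_c1 = √(μ/r₁) = 40650 m/s; transfer-perijove v_p = √[μ(2/r₁ − 1/a_t)] = 51060 m/s.
Δv₁ = v_p − v_c1 = 10410 m/s.
At r₂: circular v_c2 = √(μ/r₂) = 21040 m/s; transfer-apojove v_a = √[μ(2/r₂ − 1/a_t)] = 13670 m/s.
Δv₂ = v_c2 − v_a = 7364 m/s.
Total Δv = Δv₁ + Δv₂ = 17770 m/s = 17.77 km/s.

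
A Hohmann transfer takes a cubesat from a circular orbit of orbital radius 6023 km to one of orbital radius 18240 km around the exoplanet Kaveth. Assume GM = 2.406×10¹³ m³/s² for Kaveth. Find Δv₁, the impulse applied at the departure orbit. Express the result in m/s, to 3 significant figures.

Δv ≈ 452 m/s

r₁ = 6023 km = 6.023×10⁶ m.
r₂ = 18240 km = 1.824×10⁷ m.
Transfer ellipse a_t = (r₁ + r₂)/2 = 1.213×10⁷ m.
At r₁: circular v_c1 = √(μ/r₁) = 1999 m/s; transfer-periapsis v_p = √[μ(2/r₁ − 1/a_t)] = 2451 m/s.
Δv₁ = v_p − v_c1 = 452.1 m/s.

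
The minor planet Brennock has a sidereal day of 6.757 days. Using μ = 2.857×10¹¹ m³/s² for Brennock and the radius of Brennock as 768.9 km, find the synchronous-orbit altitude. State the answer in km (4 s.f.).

h_sync ≈ 12740 km

T = 6.757 days = 5.838×10⁵ s.
A synchronous orbit has period T, so by Kepler's third law a = (μT²/4π²)^(1/3).
μT²/4π² = 2.857×10¹¹ × (5.838×10⁵)² / 39.48 = 2.467×10²¹ m³.
a = 1.351×10⁷ m = 13511 km.
Altitude h = a − R = 13511 − 768.9 = 12742 km.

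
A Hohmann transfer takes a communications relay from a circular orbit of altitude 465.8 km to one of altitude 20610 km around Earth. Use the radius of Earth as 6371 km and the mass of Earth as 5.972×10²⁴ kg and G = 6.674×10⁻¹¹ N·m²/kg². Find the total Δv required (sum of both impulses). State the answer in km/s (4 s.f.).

Δv_total ≈ 3.409 km/s

μ = GM = 6.674×10⁻¹¹ × 5.972×10²⁴ = 3.986×10¹⁴ m³/s².
r₁ = 6371 + 465.8 = 6836.8 km = 6.8368×10⁶ m.
r₂ = 6371 + 20610 = 26981 km = 2.6981×10⁷ m.
Transfer ellipse a_t = (r₁ + r₂)/2 = 1.691×10⁷ m.
At r₁: circular v_c1 = √(μ/r₁) = 7635 m/s; transfer-perigee v_p = √[μ(2/r₁ − 1/a_t)] = 9645 m/s.
Δv₁ = v_p − v_c1 = 2010 m/s.
At r₂: circular v_c2 = √(μ/r₂) = 3843 m/s; transfer-apogee v_a = √[μ(2/r₂ − 1/a_t)] = 2444 m/s.
Δv₂ = v_c2 − v_a = 1400 m/s.
Total Δv = Δv₁ + Δv₂ = 3409 m/s = 3.409 km/s.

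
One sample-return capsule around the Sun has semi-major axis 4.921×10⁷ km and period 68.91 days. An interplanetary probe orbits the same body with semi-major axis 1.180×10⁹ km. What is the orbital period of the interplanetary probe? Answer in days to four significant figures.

Kepler's third law: T² ∝ a³, so T₂ = T₁ (a₂/a₁)^(3/2).
a₂/a₁ = 23.98, (a₂/a₁)^(3/2) = 117.4.
T₂ = 68.91 × 117.4 = 8091 days.

T₂ ≈ 8091 days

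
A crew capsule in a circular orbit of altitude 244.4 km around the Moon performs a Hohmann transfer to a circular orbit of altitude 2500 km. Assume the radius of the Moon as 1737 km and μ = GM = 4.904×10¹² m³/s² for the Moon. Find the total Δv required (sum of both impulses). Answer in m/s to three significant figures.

Δv_total ≈ 480 m/s

r₁ = 1737 + 244.4 = 1981.4 km = 1.9814×10⁶ m.
r₂ = 1737 + 2500 = 4237.0 km = 4.2370×10⁶ m.
Transfer ellipse a_t = (r₁ + r₂)/2 = 3.109×10⁶ m.
At r₁: circular v_c1 = √(μ/r₁) = 1573 m/s; transfer-perilune v_p = √[μ(2/r₁ − 1/a_t)] = 1837 m/s.
Δv₁ = v_p − v_c1 = 263.3 m/s.
At r₂: circular v_c2 = √(μ/r₂) = 1076 m/s; transfer-apolune v_a = √[μ(2/r₂ − 1/a_t)] = 858.8 m/s.
Δv₂ = v_c2 − v_a = 217.0 m/s.
Total Δv = Δv₁ + Δv₂ = 480.3 m/s.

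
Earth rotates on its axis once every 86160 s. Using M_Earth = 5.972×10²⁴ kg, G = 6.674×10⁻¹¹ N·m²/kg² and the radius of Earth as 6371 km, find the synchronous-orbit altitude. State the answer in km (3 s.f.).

h_sync ≈ 35800 km

μ = GM = 6.674×10⁻¹¹ × 5.972×10²⁴ = 3.986×10¹⁴ m³/s².
A synchronous orbit has period T, so by Kepler's third law a = (μT²/4π²)^(1/3).
μT²/4π² = 3.986×10¹⁴ × (8.616×10⁴)² / 39.48 = 7.495×10²² m³.
a = 4.216×10⁷ m = 42162 km.
Altitude h = a − R = 42162 − 6371 = 35791 km.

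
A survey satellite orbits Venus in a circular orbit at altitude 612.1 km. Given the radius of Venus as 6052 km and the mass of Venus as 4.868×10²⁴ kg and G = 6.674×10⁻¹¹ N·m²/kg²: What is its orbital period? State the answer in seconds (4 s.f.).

T ≈ 5997 seconds

μ = GM = 6.674×10⁻¹¹ × 4.868×10²⁴ = 3.249×10¹⁴ m³/s².
r = 6052 + 612.1 = 6664.1 km = 6.6641×10⁶ m.
Kepler's third law: T = 2π√(r³/μ) = 2π√((6.664×10⁶)³ / 3.249×10¹⁴).
r³/μ = 9.109×10⁵ s², so T = 2π × 9.544×10² = 5.997×10³ s.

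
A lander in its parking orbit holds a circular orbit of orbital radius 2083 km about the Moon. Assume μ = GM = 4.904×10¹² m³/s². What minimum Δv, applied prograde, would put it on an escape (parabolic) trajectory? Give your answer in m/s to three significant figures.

Δv ≈ 636 m/s

r = 2083 km = 2.083×10⁶ m.
Circular speed v_c = √(μ/r) = 1534 m/s.
Escape speed v_esc = √(2μ/r) = √2 × v_c = 2170 m/s.
Δv = v_esc − v_c = 635.6 m/s.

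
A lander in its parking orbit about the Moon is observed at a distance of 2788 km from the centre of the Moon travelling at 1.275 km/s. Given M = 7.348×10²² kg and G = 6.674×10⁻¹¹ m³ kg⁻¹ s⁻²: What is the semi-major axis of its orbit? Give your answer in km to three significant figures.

a ≈ 2590 km

μ = GM = 6.674×10⁻¹¹ × 7.348×10²² = 4.904×10¹² m³/s².
r = 2.788×10⁶ m.
Specific orbital energy ε = v²/2 − μ/r = (1275)²/2 − 4.904×10¹²/2.788×10⁶ = -9.462×10⁵ J/kg.
Since ε = −μ/(2a), a = −μ/(2ε) = 2.592×10⁶ m = 2591.5 km.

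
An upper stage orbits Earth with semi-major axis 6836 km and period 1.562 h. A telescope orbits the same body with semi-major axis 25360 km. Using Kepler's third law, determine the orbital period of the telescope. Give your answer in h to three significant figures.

T₂ ≈ 11.2 h

Kepler's third law: T² ∝ a³, so T₂ = T₁ (a₂/a₁)^(3/2).
a₂/a₁ = 3.710, (a₂/a₁)^(3/2) = 7.145.
T₂ = 1.562 × 7.145 = 11.16 h.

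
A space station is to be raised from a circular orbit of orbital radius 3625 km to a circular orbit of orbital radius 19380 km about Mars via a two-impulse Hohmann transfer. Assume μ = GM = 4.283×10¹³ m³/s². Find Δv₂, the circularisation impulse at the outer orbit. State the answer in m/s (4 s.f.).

r₁ = 3625 km = 3.625×10⁶ m.
r₂ = 19380 km = 1.938×10⁷ m.
Transfer ellipse a_t = (r₁ + r₂)/2 = 1.150×10⁷ m.
At r₁: circular v_c1 = √(μ/r₁) = 3437 m/s; transfer-periapsis v_p = √[μ(2/r₁ − 1/a_t)] = 4462 m/s.
At r₂: circular v_c2 = √(μ/r₂) = 1487 m/s; transfer-apoapsis v_a = √[μ(2/r₂ − 1/a_t)] = 834.6 m/s.
Δv₂ = v_c2 − v_a = 652.1 m/s.

Δv ≈ 652.1 m/s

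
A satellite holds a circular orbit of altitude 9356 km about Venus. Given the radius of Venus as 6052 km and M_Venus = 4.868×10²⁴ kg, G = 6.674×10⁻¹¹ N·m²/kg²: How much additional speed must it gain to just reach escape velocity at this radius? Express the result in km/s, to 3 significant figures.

μ = GM = 6.674×10⁻¹¹ × 4.868×10²⁴ = 3.249×10¹⁴ m³/s².
r = 6052 + 9356 = 15408 km = 1.5408×10⁷ m.
Circular speed v_c = √(μ/r) = 4592 m/s.
Escape speed v_esc = √(2μ/r) = √2 × v_c = 6494 m/s.
Δv = v_esc − v_c = 1902 m/s = 1.902 km/s.

Δv ≈ 1.90 km/s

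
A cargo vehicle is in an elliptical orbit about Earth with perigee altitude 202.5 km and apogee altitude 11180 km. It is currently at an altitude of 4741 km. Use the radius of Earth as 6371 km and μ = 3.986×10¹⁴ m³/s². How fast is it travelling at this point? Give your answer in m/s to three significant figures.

r_p = 6371 + 202.5 = 6573.5 km = 6.5735×10⁶ m.
r_a = 6371 + 11180 = 17551 km = 1.7551×10⁷ m.
r = 6371 + 4741 = 11112 km = 1.111×10⁷ m.
Semi-major axis a = (r_p + r_a)/2 = 12062 km = 1.206×10⁷ m.
Vis-viva: v² = μ(2/r − 1/a) = 3.986×10¹⁴ × (1.800×10⁻⁷ − 8.290×10⁻⁸) = 3.870×10⁷ m²/s².
v = 6221 m/s.

v ≈ 6220 m/s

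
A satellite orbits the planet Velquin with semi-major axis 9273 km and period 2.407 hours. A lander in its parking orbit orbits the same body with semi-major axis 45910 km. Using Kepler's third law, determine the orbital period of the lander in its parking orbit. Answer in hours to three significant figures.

T₂ ≈ 26.5 hours

Kepler's third law: T² ∝ a³, so T₂ = T₁ (a₂/a₁)^(3/2).
a₂/a₁ = 4.951, (a₂/a₁)^(3/2) = 11.02.
T₂ = 2.407 × 11.02 = 26.52 hours.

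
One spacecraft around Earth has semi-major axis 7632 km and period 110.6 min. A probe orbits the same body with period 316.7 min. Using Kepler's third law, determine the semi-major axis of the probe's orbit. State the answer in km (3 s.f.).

Kepler's third law: a³ ∝ T², so a₂ = a₁ (T₂/T₁)^(2/3).
T₂/T₁ = 2.863, (T₂/T₁)^(2/3) = 2.016.
a₂ = 7632 × 2.016 = 15390 km.

a₂ ≈ 15400 km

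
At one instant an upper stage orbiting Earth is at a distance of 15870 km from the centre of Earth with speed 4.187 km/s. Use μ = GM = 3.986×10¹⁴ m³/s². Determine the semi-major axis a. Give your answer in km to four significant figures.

a ≈ 12190 km

r = 1.587×10⁷ m.
Vis-viva rearranged: 1/a = 2/r − v²/μ = 1.260×10⁻⁷ − 4.398×10⁻⁸ = 8.204×10⁻⁸ m⁻¹.
a = 1.219×10⁷ m = 12189 km.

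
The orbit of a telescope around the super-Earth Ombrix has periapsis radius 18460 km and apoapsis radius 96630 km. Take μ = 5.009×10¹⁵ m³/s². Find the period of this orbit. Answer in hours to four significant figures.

T ≈ 10.76 hours

Semi-major axis a = (r_p + r_a)/2 = (18460 + 96630)/2 = 57545 km = 5.754×10⁷ m.
By Kepler's third law T = 2π√(a³/μ) = 2π × 6.168×10³ = 3.875×10⁴ s.
= 10.76 hours.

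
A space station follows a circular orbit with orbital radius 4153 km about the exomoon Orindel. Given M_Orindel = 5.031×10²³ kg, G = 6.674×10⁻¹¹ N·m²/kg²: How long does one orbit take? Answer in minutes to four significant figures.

T ≈ 153.0 minutes

μ = GM = 6.674×10⁻¹¹ × 5.031×10²³ = 3.358×10¹³ m³/s².
r = 4153 km = 4.153×10⁶ m.
Kepler's third law: T = 2π√(r³/μ) = 2π√((4.153×10⁶)³ / 3.358×10¹³).
r³/μ = 2.133×10⁶ s², so T = 2π × 1.461×10³ = 9.177×10³ s.
Converting: 9.177×10³ s ÷ 60.00 = 153.0 minutes.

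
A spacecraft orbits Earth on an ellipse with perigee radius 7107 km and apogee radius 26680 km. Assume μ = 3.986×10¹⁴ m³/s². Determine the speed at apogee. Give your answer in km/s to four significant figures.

v ≈ 2.507 km/s

Semi-major axis a = (r_p + r_a)/2 = 16894 km = 1.689×10⁷ m.
Vis-viva: v² = μ(2/r − 1/a) = 3.986×10¹⁴ × (7.496×10⁻⁸ − 5.919×10⁻⁸) = 6.285×10⁶ m²/s².
v = 2507 m/s = 2.507 km/s.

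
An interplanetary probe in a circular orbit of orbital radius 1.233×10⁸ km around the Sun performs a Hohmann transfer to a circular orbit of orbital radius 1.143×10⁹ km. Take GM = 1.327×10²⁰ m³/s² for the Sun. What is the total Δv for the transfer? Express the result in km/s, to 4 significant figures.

r₁ = 1.233×10⁸ km = 1.233×10¹¹ m.
r₂ = 1.143×10⁹ km = 1.143×10¹² m.
Transfer ellipse a_t = (r₁ + r₂)/2 = 6.332×10¹¹ m.
At r₁: circular v_c1 = √(μ/r₁) = 32810 m/s; transfer-perihelion v_p = √[μ(2/r₁ − 1/a_t)] = 44080 m/s.
Δv₁ = v_p − v_c1 = 11270 m/s.
At r₂: circular v_c2 = √(μ/r₂) = 10770 m/s; transfer-aphelion v_a = √[μ(2/r₂ − 1/a_t)] = 4755 m/s.
Δv₂ = v_c2 − v_a = 6020 m/s.
Total Δv = Δv₁ + Δv₂ = 17290 m/s = 17.29 km/s.

Δv_total ≈ 17.29 km/s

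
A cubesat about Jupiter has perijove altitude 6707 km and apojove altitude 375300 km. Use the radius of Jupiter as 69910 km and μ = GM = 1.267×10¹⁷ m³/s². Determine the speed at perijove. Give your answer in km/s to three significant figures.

r_p = 69910 + 6707 = 76617 km = 7.6617×10⁷ m.
r_a = 69910 + 375300 = 445210 km = 4.4521×10⁸ m.
Semi-major axis a = (r_p + r_a)/2 = 2.6091×10⁵ km = 2.609×10⁸ m.
Vis-viva: v² = μ(2/r − 1/a) = 1.267×10¹⁷ × (2.610×10⁻⁸ − 3.833×10⁻⁹) = 2.822×10⁹ m²/s².
v = 53120 m/s = 53.12 km/s.

v ≈ 53.1 km/s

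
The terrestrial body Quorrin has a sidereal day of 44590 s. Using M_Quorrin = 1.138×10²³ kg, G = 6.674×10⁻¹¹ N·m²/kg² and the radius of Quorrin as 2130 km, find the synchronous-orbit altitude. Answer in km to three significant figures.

h_sync ≈ 5130 km

μ = GM = 6.674×10⁻¹¹ × 1.138×10²³ = 7.595×10¹² m³/s².
A synchronous orbit has period T, so by Kepler's third law a = (μT²/4π²)^(1/3).
μT²/4π² = 7.595×10¹² × (4.459×10⁴)² / 39.48 = 3.825×10²⁰ m³.
a = 7.259×10⁶ m = 7259.1 km.
Altitude h = a − R = 7259.1 − 2130 = 5129.1 km.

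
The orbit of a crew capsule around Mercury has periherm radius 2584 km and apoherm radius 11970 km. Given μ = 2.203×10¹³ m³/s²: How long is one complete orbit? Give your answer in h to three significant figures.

T ≈ 7.30 h

Semi-major axis a = (r_p + r_a)/2 = (2584.0 + 11970)/2 = 7277.0 km = 7.277×10⁶ m.
By Kepler's third law T = 2π√(a³/μ) = 2π × 4.182×10³ = 2.628×10⁴ s.
= 7.300 h.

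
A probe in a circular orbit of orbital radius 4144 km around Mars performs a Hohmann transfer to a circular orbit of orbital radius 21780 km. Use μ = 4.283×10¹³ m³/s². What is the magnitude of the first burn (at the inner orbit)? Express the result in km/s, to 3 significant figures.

Δv ≈ 0.952 km/s

r₁ = 4144 km = 4.144×10⁶ m.
r₂ = 21780 km = 2.178×10⁷ m.
Transfer ellipse a_t = (r₁ + r₂)/2 = 1.296×10⁷ m.
At r₁: circular v_c1 = √(μ/r₁) = 3215 m/s; transfer-periapsis v_p = √[μ(2/r₁ − 1/a_t)] = 4167 m/s.
Δv₁ = v_p − v_c1 = 952.4 m/s.
= 0.9524 km/s.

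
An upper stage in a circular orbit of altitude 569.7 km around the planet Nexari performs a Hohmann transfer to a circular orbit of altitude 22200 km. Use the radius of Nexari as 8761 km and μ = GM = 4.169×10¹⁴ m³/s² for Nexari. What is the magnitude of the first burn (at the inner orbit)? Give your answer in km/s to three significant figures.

Δv ≈ 1.60 km/s

r₁ = 8761 + 569.7 = 9330.7 km = 9.3307×10⁶ m.
r₂ = 8761 + 22200 = 30961 km = 3.0961×10⁷ m.
Transfer ellipse a_t = (r₁ + r₂)/2 = 2.015×10⁷ m.
At r₁: circular v_c1 = √(μ/r₁) = 6684 m/s; transfer-periapsis v_p = √[μ(2/r₁ − 1/a_t)] = 8287 m/s.
Δv₁ = v_p − v_c1 = 1602 m/s.
= 1.602 km/s.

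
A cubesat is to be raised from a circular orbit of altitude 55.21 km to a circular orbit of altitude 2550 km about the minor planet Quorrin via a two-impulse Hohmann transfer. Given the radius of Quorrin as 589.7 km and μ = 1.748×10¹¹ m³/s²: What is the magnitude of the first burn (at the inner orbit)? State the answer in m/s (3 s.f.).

r₁ = 589.7 + 55.21 = 644.91 km = 6.4491×10⁵ m.
r₂ = 589.7 + 2550 = 3139.7 km = 3.1397×10⁶ m.
Transfer ellipse a_t = (r₁ + r₂)/2 = 1.892×10⁶ m.
At r₁: circular v_c1 = √(μ/r₁) = 520.6 m/s; transfer-periapsis v_p = √[μ(2/r₁ − 1/a_t)] = 670.6 m/s.
Δv₁ = v_p − v_c1 = 150.0 m/s.

Δv ≈ 150 m/s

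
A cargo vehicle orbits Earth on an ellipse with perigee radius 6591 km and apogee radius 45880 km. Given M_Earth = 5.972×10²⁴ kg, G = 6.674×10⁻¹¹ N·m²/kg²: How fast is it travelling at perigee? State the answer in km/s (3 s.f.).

μ = GM = 6.674×10⁻¹¹ × 5.972×10²⁴ = 3.986×10¹⁴ m³/s².
Semi-major axis a = (r_p + r_a)/2 = 26236 km = 2.624×10⁷ m.
Vis-viva: v² = μ(2/r − 1/a) = 3.986×10¹⁴ × (3.034×10⁻⁷ − 3.812×10⁻⁸) = 1.058×10⁸ m²/s².
v = 10280 m/s = 10.28 km/s.

v ≈ 10.3 km/s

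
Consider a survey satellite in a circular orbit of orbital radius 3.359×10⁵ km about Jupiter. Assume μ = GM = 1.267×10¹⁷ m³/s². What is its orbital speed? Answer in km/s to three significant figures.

r = 3.359×10⁵ km = 3.359×10⁸ m.
For a circular orbit v = √(μ/r) = √(1.267×10¹⁷ / 3.359×10⁸) = √(3.772×10⁸) = 19420 m/s.
That is 19.42 km/s.

v ≈ 19.4 km/s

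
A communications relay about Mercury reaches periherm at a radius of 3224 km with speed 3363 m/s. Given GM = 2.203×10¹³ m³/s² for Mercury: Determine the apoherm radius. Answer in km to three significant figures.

r_p = 3.224×10⁶ m.
Specific energy ε = v²/2 − μ/r = -1.178×10⁶ J/kg, so a = −μ/(2ε) = 9.349×10⁶ m.
The apsides satisfy r_p + r_a = 2a, so the apoherm radius is 2a − r_p = 1.547×10⁷ m = 15473 km.

apoherm radius ≈ 15500 km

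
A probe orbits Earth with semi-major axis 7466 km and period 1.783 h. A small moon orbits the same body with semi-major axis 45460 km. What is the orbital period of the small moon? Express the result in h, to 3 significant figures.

T₂ ≈ 26.8 h

Kepler's third law: T² ∝ a³, so T₂ = T₁ (a₂/a₁)^(3/2).
a₂/a₁ = 6.089, (a₂/a₁)^(3/2) = 15.02.
T₂ = 1.783 × 15.02 = 26.79 h.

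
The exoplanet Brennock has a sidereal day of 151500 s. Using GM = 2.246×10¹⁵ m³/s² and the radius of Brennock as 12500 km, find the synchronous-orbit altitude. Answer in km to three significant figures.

h_sync ≈ 96800 km

A synchronous orbit has period T, so by Kepler's third law a = (μT²/4π²)^(1/3).
μT²/4π² = 2.246×10¹⁵ × (1.515×10⁵)² / 39.48 = 1.306×10²⁴ m³.
a = 1.093×10⁸ m = 1.0930×10⁵ km.
Altitude h = a − R = 1.0930×10⁵ − 12500 = 96801 km.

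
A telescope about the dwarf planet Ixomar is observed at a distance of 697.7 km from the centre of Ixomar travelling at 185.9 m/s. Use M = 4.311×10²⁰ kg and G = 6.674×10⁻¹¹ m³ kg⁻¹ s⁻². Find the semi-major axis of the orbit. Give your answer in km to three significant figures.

μ = GM = 6.674×10⁻¹¹ × 4.311×10²⁰ = 2.877×10¹⁰ m³/s².
r = 6.977×10⁵ m.
Specific orbital energy ε = v²/2 − μ/r = (185.9)²/2 − 2.877×10¹⁰/6.977×10⁵ = -2.396×10⁴ J/kg.
Since ε = −μ/(2a), a = −μ/(2ε) = 6.004×10⁵ m = 600.45 km.

a ≈ 600 km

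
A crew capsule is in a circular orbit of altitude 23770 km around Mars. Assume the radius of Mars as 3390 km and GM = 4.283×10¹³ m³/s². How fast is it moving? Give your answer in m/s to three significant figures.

r = 3390 + 23770 = 27160 km = 2.7160×10⁷ m.
For a circular orbit v = √(μ/r) = √(4.283×10¹³ / 2.716×10⁷) = √(1.577×10⁶) = 1256 m/s.

v ≈ 1260 m/s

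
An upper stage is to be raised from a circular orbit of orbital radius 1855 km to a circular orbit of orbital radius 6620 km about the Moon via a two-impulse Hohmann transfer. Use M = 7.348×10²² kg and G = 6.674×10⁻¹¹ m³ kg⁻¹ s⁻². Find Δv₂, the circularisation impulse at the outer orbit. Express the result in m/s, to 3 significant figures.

Δv ≈ 291 m/s

μ = GM = 6.674×10⁻¹¹ × 7.348×10²² = 4.904×10¹² m³/s².
r₁ = 1855 km = 1.855×10⁶ m.
r₂ = 6620 km = 6.620×10⁶ m.
Transfer ellipse a_t = (r₁ + r₂)/2 = 4.238×10⁶ m.
At r₁: circular v_c1 = √(μ/r₁) = 1626 m/s; transfer-perilune v_p = √[μ(2/r₁ − 1/a_t)] = 2032 m/s.
At r₂: circular v_c2 = √(μ/r₂) = 860.7 m/s; transfer-apolune v_a = √[μ(2/r₂ − 1/a_t)] = 569.5 m/s.
Δv₂ = v_c2 − v_a = 291.2 m/s.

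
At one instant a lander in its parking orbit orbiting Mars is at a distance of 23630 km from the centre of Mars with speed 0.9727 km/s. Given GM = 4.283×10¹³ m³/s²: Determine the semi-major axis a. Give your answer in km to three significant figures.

a ≈ 16000 km

r = 2.363×10⁷ m.
Vis-viva rearranged: 1/a = 2/r − v²/μ = 8.464×10⁻⁸ − 2.209×10⁻⁸ = 6.255×10⁻⁸ m⁻¹.
a = 1.599×10⁷ m = 15988 km.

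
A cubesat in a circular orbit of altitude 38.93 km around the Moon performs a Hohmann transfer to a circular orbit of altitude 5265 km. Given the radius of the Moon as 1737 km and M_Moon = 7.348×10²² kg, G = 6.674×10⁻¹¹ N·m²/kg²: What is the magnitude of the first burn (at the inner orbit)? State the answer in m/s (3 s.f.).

μ = GM = 6.674×10⁻¹¹ × 7.348×10²² = 4.904×10¹² m³/s².
r₁ = 1737 + 38.93 = 1775.9 km = 1.7759×10⁶ m.
r₂ = 1737 + 5265 = 7002.0 km = 7.0020×10⁶ m.
Transfer ellipse a_t = (r₁ + r₂)/2 = 4.389×10⁶ m.
At r₁: circular v_c1 = √(μ/r₁) = 1662 m/s; transfer-perilune v_p = √[μ(2/r₁ − 1/a_t)] = 2099 m/s.
Δv₁ = v_p − v_c1 = 437.2 m/s.

Δv ≈ 437 m/s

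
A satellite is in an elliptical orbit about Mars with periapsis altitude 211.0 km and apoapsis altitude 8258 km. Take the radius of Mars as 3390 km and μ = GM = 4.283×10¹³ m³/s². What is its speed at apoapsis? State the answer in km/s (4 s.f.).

v ≈ 1.318 km/s

r_p = 3390 + 211.0 = 3601.0 km = 3.6010×10⁶ m.
r_a = 3390 + 8258 = 11648 km = 1.1648×10⁷ m.
Semi-major axis a = (r_p + r_a)/2 = 7624.5 km = 7.624×10⁶ m.
Vis-viva: v² = μ(2/r − 1/a) = 4.283×10¹³ × (1.717×10⁻⁷ − 1.312×10⁻⁷) = 1.737×10⁶ m²/s².
v = 1318 m/s = 1.318 km/s.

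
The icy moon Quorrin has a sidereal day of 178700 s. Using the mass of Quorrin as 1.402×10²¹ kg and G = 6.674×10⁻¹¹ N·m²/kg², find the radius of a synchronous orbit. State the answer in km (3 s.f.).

μ = GM = 6.674×10⁻¹¹ × 1.402×10²¹ = 9.357×10¹⁰ m³/s².
A synchronous orbit has period T, so by Kepler's third law a = (μT²/4π²)^(1/3).
μT²/4π² = 9.357×10¹⁰ × (1.787×10⁵)² / 39.48 = 7.569×10¹⁹ m³.
a = 4.230×10⁶ m = 4230.0 km.

r_sync ≈ 4230 km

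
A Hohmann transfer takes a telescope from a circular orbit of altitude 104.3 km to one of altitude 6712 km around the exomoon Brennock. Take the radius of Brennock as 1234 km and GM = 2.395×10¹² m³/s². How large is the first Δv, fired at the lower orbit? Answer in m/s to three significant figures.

Δv ≈ 412 m/s

r₁ = 1234 + 104.3 = 1338.3 km = 1.3383×10⁶ m.
r₂ = 1234 + 6712 = 7946.0 km = 7.9460×10⁶ m.
Transfer ellipse a_t = (r₁ + r₂)/2 = 4.642×10⁶ m.
At r₁: circular v_c1 = √(μ/r₁) = 1338 m/s; transfer-periapsis v_p = √[μ(2/r₁ − 1/a_t)] = 1750 m/s.
Δv₁ = v_p − v_c1 = 412.5 m/s.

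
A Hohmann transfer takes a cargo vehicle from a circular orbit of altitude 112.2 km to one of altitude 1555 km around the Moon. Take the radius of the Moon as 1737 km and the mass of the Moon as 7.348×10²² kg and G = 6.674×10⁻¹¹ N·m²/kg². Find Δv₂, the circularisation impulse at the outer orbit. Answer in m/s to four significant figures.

Δv ≈ 185.3 m/s

μ = GM = 6.674×10⁻¹¹ × 7.348×10²² = 4.904×10¹² m³/s².
r₁ = 1737 + 112.2 = 1849.2 km = 1.8492×10⁶ m.
r₂ = 1737 + 1555 = 3292.0 km = 3.2920×10⁶ m.
Transfer ellipse a_t = (r₁ + r₂)/2 = 2.571×10⁶ m.
At r₁: circular v_c1 = √(μ/r₁) = 1628 m/s; transfer-perilune v_p = √[μ(2/r₁ − 1/a_t)] = 1843 m/s.
At r₂: circular v_c2 = √(μ/r₂) = 1221 m/s; transfer-apolune v_a = √[μ(2/r₂ − 1/a_t)] = 1035 m/s.
Δv₂ = v_c2 − v_a = 185.3 m/s.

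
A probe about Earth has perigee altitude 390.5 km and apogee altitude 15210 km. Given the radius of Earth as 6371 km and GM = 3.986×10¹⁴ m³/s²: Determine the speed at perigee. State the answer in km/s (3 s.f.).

v ≈ 9.47 km/s

r_p = 6371 + 390.5 = 6761.5 km = 6.7615×10⁶ m.
r_a = 6371 + 15210 = 21581 km = 2.1581×10⁷ m.
Semi-major axis a = (r_p + r_a)/2 = 14171 km = 1.417×10⁷ m.
Vis-viva: v² = μ(2/r − 1/a) = 3.986×10¹⁴ × (2.958×10⁻⁷ − 7.057×10⁻⁸) = 8.978×10⁷ m²/s².
v = 9475 m/s = 9.475 km/s.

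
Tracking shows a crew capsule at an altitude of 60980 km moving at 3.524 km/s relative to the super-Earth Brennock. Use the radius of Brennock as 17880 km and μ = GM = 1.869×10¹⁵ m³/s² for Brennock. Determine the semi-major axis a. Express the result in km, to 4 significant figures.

a ≈ 53430 km

r = 17880 + 60980 = 78860 km = 7.886×10⁷ m.
Specific orbital energy ε = v²/2 − μ/r = (3524)²/2 − 1.869×10¹⁵/7.886×10⁷ = -1.749×10⁷ J/kg.
Since ε = −μ/(2a), a = −μ/(2ε) = 5.343×10⁷ m = 53428 km.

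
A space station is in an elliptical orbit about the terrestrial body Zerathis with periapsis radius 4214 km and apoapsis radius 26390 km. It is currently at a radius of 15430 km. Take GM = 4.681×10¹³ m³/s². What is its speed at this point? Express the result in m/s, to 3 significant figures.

Semi-major axis a = (r_p + r_a)/2 = 15302 km = 1.530×10⁷ m.
Vis-viva: v² = μ(2/r − 1/a) = 4.681×10¹³ × (1.296×10⁻⁷ − 6.535×10⁻⁸) = 3.008×10⁶ m²/s².
v = 1734 m/s.

v ≈ 1730 m/s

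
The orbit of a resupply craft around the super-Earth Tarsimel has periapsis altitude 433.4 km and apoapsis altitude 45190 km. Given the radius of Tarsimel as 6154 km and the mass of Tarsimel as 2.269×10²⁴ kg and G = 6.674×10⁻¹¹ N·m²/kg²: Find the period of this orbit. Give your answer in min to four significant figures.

μ = GM = 6.674×10⁻¹¹ × 2.269×10²⁴ = 1.514×10¹⁴ m³/s².
r_p = 6154 + 433.4 = 6587.4 km = 6.5874×10⁶ m.
r_a = 6154 + 45190 = 51344 km = 5.1344×10⁷ m.
Semi-major axis a = (r_p + r_a)/2 = (6587.4 + 51344)/2 = 28966 km = 2.897×10⁷ m.
By Kepler's third law T = 2π√(a³/μ) = 2π × 1.267×10⁴ = 7.960×10⁴ s.
= 1327 min.

T ≈ 1327 min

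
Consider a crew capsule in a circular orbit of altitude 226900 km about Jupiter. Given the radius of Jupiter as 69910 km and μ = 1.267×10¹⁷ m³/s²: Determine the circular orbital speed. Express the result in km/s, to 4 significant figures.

r = 69910 + 226900 = 296810 km = 2.9681×10⁸ m.
For a circular orbit v = √(μ/r) = √(1.267×10¹⁷ / 2.968×10⁸) = √(4.269×10⁸) = 20660 m/s.
That is 20.66 km/s.

v ≈ 20.66 km/s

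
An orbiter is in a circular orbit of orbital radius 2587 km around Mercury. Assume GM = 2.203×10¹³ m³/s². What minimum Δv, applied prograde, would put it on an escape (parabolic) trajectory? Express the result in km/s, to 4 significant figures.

r = 2587 km = 2.587×10⁶ m.
Circular speed v_c = √(μ/r) = 2918 m/s.
Escape speed v_esc = √(2μ/r) = √2 × v_c = 4127 m/s.
Δv = v_esc − v_c = 1209 m/s = 1.209 km/s.

Δv ≈ 1.209 km/s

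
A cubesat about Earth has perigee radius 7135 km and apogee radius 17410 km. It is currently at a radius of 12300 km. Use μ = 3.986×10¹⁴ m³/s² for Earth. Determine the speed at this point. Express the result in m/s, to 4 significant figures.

Semi-major axis a = (r_p + r_a)/2 = 12272 km = 1.227×10⁷ m.
Vis-viva: v² = μ(2/r − 1/a) = 3.986×10¹⁴ × (1.626×10⁻⁷ − 8.148×10⁻⁸) = 3.233×10⁷ m²/s².
v = 5686 m/s.

v ≈ 5686 m/s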